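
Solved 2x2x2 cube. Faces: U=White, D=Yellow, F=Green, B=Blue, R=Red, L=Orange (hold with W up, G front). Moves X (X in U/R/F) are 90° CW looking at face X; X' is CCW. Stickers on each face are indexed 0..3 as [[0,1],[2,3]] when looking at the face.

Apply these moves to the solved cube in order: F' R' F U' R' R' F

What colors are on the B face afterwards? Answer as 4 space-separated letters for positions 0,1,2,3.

After move 1 (F'): F=GGGG U=WWRR R=YRYR D=OOYY L=OWOW
After move 2 (R'): R=RRYY U=WBRB F=GWGR D=OGYG B=YBOB
After move 3 (F): F=GGRW U=WBWW R=RRBY D=YRYG L=OOOG
After move 4 (U'): U=BWWW F=OORW R=GGBY B=RROB L=YBOG
After move 5 (R'): R=GYGB U=BOWR F=OWRW D=YOYW B=GRRB
After move 6 (R'): R=YBGG U=BRWG F=OORR D=YWYW B=WROB
After move 7 (F): F=RORO U=BRGB R=WBGG D=GYYW L=YYOW
Query: B face = WROB

Answer: W R O B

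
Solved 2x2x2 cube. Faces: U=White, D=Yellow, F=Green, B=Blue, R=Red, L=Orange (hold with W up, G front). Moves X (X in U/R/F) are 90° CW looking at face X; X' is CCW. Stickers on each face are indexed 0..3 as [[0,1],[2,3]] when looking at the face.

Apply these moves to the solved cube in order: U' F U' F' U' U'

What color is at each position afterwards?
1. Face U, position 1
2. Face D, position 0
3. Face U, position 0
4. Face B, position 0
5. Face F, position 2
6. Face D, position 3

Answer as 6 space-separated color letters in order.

Answer: G R W Y B Y

Derivation:
After move 1 (U'): U=WWWW F=OOGG R=GGRR B=RRBB L=BBOO
After move 2 (F): F=GOGO U=WWOB R=WGWR D=RGYY L=BYOY
After move 3 (U'): U=WBWO F=BYGO R=GOWR B=WGBB L=RROY
After move 4 (F'): F=YOBG U=WBGW R=GORR D=RYYY L=ROOW
After move 5 (U'): U=BWWG F=ROBG R=YORR B=GOBB L=WGOW
After move 6 (U'): U=WGBW F=WGBG R=RORR B=YOBB L=GOOW
Query 1: U[1] = G
Query 2: D[0] = R
Query 3: U[0] = W
Query 4: B[0] = Y
Query 5: F[2] = B
Query 6: D[3] = Y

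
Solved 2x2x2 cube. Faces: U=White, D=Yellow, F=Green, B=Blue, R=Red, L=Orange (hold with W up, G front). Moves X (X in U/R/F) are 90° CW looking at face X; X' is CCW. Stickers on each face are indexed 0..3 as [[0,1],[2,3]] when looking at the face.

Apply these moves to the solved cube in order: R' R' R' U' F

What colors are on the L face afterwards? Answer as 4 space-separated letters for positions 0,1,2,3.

Answer: W Y O B

Derivation:
After move 1 (R'): R=RRRR U=WBWB F=GWGW D=YGYG B=YBYB
After move 2 (R'): R=RRRR U=WYWY F=GBGB D=YWYW B=GBGB
After move 3 (R'): R=RRRR U=WGWG F=GYGY D=YBYB B=WBWB
After move 4 (U'): U=GGWW F=OOGY R=GYRR B=RRWB L=WBOO
After move 5 (F): F=GOYO U=GGOB R=WYWR D=RGYB L=WYOB
Query: L face = WYOB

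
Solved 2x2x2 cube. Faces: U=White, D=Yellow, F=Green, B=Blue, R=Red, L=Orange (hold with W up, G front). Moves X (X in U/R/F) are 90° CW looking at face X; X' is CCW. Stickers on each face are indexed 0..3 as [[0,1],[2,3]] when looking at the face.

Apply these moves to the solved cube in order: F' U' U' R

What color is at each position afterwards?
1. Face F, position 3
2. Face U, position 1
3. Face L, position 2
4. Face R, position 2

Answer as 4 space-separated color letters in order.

Answer: Y B O R

Derivation:
After move 1 (F'): F=GGGG U=WWRR R=YRYR D=OOYY L=OWOW
After move 2 (U'): U=WRWR F=OWGG R=GGYR B=YRBB L=BBOW
After move 3 (U'): U=RRWW F=BBGG R=OWYR B=GGBB L=YROW
After move 4 (R): R=YORW U=RBWG F=BOGY D=OBYG B=WGRB
Query 1: F[3] = Y
Query 2: U[1] = B
Query 3: L[2] = O
Query 4: R[2] = R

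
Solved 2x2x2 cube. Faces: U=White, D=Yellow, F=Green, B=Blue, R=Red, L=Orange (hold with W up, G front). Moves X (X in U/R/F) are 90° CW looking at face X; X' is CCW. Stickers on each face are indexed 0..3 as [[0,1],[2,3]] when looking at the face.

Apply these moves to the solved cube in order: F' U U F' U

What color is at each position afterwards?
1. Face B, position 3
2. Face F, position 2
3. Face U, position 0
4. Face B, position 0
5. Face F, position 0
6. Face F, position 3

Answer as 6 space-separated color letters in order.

After move 1 (F'): F=GGGG U=WWRR R=YRYR D=OOYY L=OWOW
After move 2 (U): U=RWRW F=YRGG R=BBYR B=OWBB L=GGOW
After move 3 (U): U=RRWW F=BBGG R=OWYR B=GGBB L=YROW
After move 4 (F'): F=BGBG U=RROY R=OWOR D=RWYY L=YWOW
After move 5 (U): U=ORYR F=OWBG R=GGOR B=YWBB L=BGOW
Query 1: B[3] = B
Query 2: F[2] = B
Query 3: U[0] = O
Query 4: B[0] = Y
Query 5: F[0] = O
Query 6: F[3] = G

Answer: B B O Y O G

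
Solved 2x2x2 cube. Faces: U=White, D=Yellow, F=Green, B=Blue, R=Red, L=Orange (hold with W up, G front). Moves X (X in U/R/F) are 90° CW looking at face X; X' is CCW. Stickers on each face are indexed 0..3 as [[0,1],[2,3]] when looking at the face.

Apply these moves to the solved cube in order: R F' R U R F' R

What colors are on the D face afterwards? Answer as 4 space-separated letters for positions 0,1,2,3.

After move 1 (R): R=RRRR U=WGWG F=GYGY D=YBYB B=WBWB
After move 2 (F'): F=YYGG U=WGRR R=BRYR D=OOYB L=OGOW
After move 3 (R): R=YBRR U=WYRG F=YOGB D=OWYW B=RBGB
After move 4 (U): U=RWGY F=YBGB R=RBRR B=OGGB L=YOOW
After move 5 (R): R=RRRB U=RBGB F=YWGW D=OGYO B=YGWB
After move 6 (F'): F=WWYG U=RBRR R=GROB D=OWYO L=YBOG
After move 7 (R): R=OGBR U=RWRG F=WWYO D=OWYY B=RGBB
Query: D face = OWYY

Answer: O W Y Y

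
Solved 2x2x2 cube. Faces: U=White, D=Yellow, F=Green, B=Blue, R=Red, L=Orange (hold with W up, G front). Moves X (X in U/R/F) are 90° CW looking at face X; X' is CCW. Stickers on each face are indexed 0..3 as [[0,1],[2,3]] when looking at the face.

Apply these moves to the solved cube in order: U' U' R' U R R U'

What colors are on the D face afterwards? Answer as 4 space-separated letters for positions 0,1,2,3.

Answer: Y W Y B

Derivation:
After move 1 (U'): U=WWWW F=OOGG R=GGRR B=RRBB L=BBOO
After move 2 (U'): U=WWWW F=BBGG R=OORR B=GGBB L=RROO
After move 3 (R'): R=OROR U=WBWG F=BWGW D=YBYG B=YGYB
After move 4 (U): U=WWGB F=ORGW R=YGOR B=RRYB L=BWOO
After move 5 (R): R=OYRG U=WRGW F=OBGG D=YYYR B=BRWB
After move 6 (R): R=ROGY U=WBGG F=OYGR D=YWYB B=WRRB
After move 7 (U'): U=BGWG F=BWGR R=OYGY B=RORB L=WROO
Query: D face = YWYB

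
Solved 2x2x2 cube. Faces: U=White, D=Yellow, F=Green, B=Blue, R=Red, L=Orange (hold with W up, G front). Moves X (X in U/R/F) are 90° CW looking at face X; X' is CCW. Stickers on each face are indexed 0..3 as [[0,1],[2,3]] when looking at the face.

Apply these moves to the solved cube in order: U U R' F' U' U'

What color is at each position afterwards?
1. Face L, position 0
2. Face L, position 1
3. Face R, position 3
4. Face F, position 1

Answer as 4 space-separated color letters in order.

After move 1 (U): U=WWWW F=RRGG R=BBRR B=OOBB L=GGOO
After move 2 (U): U=WWWW F=BBGG R=OORR B=GGBB L=RROO
After move 3 (R'): R=OROR U=WBWG F=BWGW D=YBYG B=YGYB
After move 4 (F'): F=WWBG U=WBOO R=BRYR D=ROYG L=RGOW
After move 5 (U'): U=BOWO F=RGBG R=WWYR B=BRYB L=YGOW
After move 6 (U'): U=OOBW F=YGBG R=RGYR B=WWYB L=BROW
Query 1: L[0] = B
Query 2: L[1] = R
Query 3: R[3] = R
Query 4: F[1] = G

Answer: B R R G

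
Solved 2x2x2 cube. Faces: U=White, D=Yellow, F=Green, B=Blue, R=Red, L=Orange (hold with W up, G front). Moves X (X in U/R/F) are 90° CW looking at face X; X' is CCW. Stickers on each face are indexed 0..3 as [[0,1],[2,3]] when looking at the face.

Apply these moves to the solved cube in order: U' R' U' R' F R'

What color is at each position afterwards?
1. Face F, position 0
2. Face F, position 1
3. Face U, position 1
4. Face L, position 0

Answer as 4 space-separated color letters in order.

After move 1 (U'): U=WWWW F=OOGG R=GGRR B=RRBB L=BBOO
After move 2 (R'): R=GRGR U=WBWR F=OWGW D=YOYG B=YRYB
After move 3 (U'): U=BRWW F=BBGW R=OWGR B=GRYB L=YROO
After move 4 (R'): R=WROG U=BYWG F=BRGW D=YBYW B=GROB
After move 5 (F): F=GBWR U=BYOR R=WRGG D=OWYW L=YYOB
After move 6 (R'): R=RGWG U=BOOG F=GYWR D=OBYR B=WRWB
Query 1: F[0] = G
Query 2: F[1] = Y
Query 3: U[1] = O
Query 4: L[0] = Y

Answer: G Y O Y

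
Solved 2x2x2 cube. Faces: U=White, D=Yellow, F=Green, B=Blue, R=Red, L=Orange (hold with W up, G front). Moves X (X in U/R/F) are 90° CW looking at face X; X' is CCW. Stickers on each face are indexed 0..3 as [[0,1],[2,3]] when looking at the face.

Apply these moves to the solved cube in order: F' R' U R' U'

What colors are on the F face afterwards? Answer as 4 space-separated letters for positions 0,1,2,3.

After move 1 (F'): F=GGGG U=WWRR R=YRYR D=OOYY L=OWOW
After move 2 (R'): R=RRYY U=WBRB F=GWGR D=OGYG B=YBOB
After move 3 (U): U=RWBB F=RRGR R=YBYY B=OWOB L=GWOW
After move 4 (R'): R=BYYY U=ROBO F=RWGB D=ORYR B=GWGB
After move 5 (U'): U=OORB F=GWGB R=RWYY B=BYGB L=GWOW
Query: F face = GWGB

Answer: G W G B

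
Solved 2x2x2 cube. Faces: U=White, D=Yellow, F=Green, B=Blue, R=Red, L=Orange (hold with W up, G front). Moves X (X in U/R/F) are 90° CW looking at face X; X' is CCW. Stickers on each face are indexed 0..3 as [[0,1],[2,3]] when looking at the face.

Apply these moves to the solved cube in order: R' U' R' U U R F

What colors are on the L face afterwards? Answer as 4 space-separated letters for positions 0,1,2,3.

Answer: W Y O G

Derivation:
After move 1 (R'): R=RRRR U=WBWB F=GWGW D=YGYG B=YBYB
After move 2 (U'): U=BBWW F=OOGW R=GWRR B=RRYB L=YBOO
After move 3 (R'): R=WRGR U=BYWR F=OBGW D=YOYW B=GRGB
After move 4 (U): U=WBRY F=WRGW R=GRGR B=YBGB L=OBOO
After move 5 (U): U=RWYB F=GRGW R=YBGR B=OBGB L=WROO
After move 6 (R): R=GYRB U=RRYW F=GOGW D=YGYO B=BBWB
After move 7 (F): F=GGWO U=RROR R=YYWB D=RGYO L=WYOG
Query: L face = WYOG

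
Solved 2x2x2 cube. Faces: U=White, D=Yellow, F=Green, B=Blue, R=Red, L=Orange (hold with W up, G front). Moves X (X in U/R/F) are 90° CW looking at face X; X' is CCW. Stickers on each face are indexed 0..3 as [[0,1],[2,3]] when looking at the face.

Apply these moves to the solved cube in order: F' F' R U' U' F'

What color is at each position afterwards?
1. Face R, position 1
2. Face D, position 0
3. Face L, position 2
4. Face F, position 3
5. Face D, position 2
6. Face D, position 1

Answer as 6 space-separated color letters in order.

After move 1 (F'): F=GGGG U=WWRR R=YRYR D=OOYY L=OWOW
After move 2 (F'): F=GGGG U=WWYY R=OROR D=WWYY L=OROR
After move 3 (R): R=OORR U=WGYG F=GWGY D=WBYB B=YBWB
After move 4 (U'): U=GGWY F=ORGY R=GWRR B=OOWB L=YBOR
After move 5 (U'): U=GYGW F=YBGY R=ORRR B=GWWB L=OOOR
After move 6 (F'): F=BYYG U=GYOR R=BRWR D=ORYB L=OWOG
Query 1: R[1] = R
Query 2: D[0] = O
Query 3: L[2] = O
Query 4: F[3] = G
Query 5: D[2] = Y
Query 6: D[1] = R

Answer: R O O G Y R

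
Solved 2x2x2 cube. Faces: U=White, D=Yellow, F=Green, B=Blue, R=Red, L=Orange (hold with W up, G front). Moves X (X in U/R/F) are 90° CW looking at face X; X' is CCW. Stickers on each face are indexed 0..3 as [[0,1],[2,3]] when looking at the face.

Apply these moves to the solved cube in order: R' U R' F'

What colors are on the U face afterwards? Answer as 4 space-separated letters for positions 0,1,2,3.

Answer: W Y B Y

Derivation:
After move 1 (R'): R=RRRR U=WBWB F=GWGW D=YGYG B=YBYB
After move 2 (U): U=WWBB F=RRGW R=YBRR B=OOYB L=GWOO
After move 3 (R'): R=BRYR U=WYBO F=RWGB D=YRYW B=GOGB
After move 4 (F'): F=WBRG U=WYBY R=RRYR D=WOYW L=GOOB
Query: U face = WYBY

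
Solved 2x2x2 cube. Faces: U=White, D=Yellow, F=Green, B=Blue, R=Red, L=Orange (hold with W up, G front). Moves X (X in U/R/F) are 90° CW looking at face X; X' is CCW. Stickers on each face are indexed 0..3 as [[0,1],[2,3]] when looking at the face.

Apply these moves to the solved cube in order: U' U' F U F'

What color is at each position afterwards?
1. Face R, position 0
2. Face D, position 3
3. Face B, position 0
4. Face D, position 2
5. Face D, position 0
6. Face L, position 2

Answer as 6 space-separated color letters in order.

Answer: O Y R Y B O

Derivation:
After move 1 (U'): U=WWWW F=OOGG R=GGRR B=RRBB L=BBOO
After move 2 (U'): U=WWWW F=BBGG R=OORR B=GGBB L=RROO
After move 3 (F): F=GBGB U=WWOR R=WOWR D=ROYY L=RYOY
After move 4 (U): U=OWRW F=WOGB R=GGWR B=RYBB L=GBOY
After move 5 (F'): F=OBWG U=OWGW R=OGRR D=BYYY L=GWOR
Query 1: R[0] = O
Query 2: D[3] = Y
Query 3: B[0] = R
Query 4: D[2] = Y
Query 5: D[0] = B
Query 6: L[2] = O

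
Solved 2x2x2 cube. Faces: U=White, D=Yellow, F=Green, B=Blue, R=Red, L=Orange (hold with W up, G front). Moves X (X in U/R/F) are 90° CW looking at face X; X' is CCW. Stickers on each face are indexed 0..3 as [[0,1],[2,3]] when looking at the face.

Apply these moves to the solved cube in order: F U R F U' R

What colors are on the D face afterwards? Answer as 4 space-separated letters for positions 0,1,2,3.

After move 1 (F): F=GGGG U=WWOO R=WRWR D=RRYY L=OYOY
After move 2 (U): U=OWOW F=WRGG R=BBWR B=OYBB L=GGOY
After move 3 (R): R=WBRB U=OROG F=WRGY D=RBYO B=WYWB
After move 4 (F): F=GWYR U=ORYG R=OBGB D=RWYO L=GROB
After move 5 (U'): U=RGOY F=GRYR R=GWGB B=OBWB L=WYOB
After move 6 (R): R=GGBW U=RROR F=GWYO D=RWYO B=YBGB
Query: D face = RWYO

Answer: R W Y O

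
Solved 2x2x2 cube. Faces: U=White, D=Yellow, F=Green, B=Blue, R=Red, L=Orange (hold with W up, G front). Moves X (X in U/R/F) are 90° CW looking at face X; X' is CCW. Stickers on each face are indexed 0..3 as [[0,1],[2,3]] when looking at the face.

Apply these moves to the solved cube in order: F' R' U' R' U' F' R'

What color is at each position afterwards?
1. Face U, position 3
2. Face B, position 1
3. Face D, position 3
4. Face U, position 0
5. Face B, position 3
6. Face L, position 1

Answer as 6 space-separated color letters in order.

After move 1 (F'): F=GGGG U=WWRR R=YRYR D=OOYY L=OWOW
After move 2 (R'): R=RRYY U=WBRB F=GWGR D=OGYG B=YBOB
After move 3 (U'): U=BBWR F=OWGR R=GWYY B=RROB L=YBOW
After move 4 (R'): R=WYGY U=BOWR F=OBGR D=OWYR B=GRGB
After move 5 (U'): U=ORBW F=YBGR R=OBGY B=WYGB L=GROW
After move 6 (F'): F=BRYG U=OROG R=WBOY D=RWYR L=GWOB
After move 7 (R'): R=BYWO U=OGOW F=BRYG D=RRYG B=RYWB
Query 1: U[3] = W
Query 2: B[1] = Y
Query 3: D[3] = G
Query 4: U[0] = O
Query 5: B[3] = B
Query 6: L[1] = W

Answer: W Y G O B W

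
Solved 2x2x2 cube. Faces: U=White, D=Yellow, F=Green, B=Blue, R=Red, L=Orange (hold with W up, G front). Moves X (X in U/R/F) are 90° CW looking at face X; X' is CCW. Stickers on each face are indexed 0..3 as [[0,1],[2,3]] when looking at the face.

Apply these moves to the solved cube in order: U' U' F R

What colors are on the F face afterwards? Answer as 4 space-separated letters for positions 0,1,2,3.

After move 1 (U'): U=WWWW F=OOGG R=GGRR B=RRBB L=BBOO
After move 2 (U'): U=WWWW F=BBGG R=OORR B=GGBB L=RROO
After move 3 (F): F=GBGB U=WWOR R=WOWR D=ROYY L=RYOY
After move 4 (R): R=WWRO U=WBOB F=GOGY D=RBYG B=RGWB
Query: F face = GOGY

Answer: G O G Y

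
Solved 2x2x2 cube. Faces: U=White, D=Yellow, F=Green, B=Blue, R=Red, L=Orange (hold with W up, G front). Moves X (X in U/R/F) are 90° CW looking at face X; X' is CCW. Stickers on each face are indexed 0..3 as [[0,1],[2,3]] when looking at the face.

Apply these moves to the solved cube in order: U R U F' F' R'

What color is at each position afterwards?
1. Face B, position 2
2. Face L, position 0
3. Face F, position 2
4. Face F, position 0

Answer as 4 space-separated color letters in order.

Answer: G R B Y

Derivation:
After move 1 (U): U=WWWW F=RRGG R=BBRR B=OOBB L=GGOO
After move 2 (R): R=RBRB U=WRWG F=RYGY D=YBYO B=WOWB
After move 3 (U): U=WWGR F=RBGY R=WORB B=GGWB L=RYOO
After move 4 (F'): F=BYRG U=WWWR R=BOYB D=YOYO L=RROG
After move 5 (F'): F=YGBR U=WWBY R=OOYB D=RGYO L=RROW
After move 6 (R'): R=OBOY U=WWBG F=YWBY D=RGYR B=OGGB
Query 1: B[2] = G
Query 2: L[0] = R
Query 3: F[2] = B
Query 4: F[0] = Y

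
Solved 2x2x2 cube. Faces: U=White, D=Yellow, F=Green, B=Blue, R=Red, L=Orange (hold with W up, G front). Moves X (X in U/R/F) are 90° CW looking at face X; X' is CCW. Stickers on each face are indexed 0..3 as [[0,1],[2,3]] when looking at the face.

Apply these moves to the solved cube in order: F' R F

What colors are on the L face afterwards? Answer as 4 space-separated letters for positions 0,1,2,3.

Answer: O O O B

Derivation:
After move 1 (F'): F=GGGG U=WWRR R=YRYR D=OOYY L=OWOW
After move 2 (R): R=YYRR U=WGRG F=GOGY D=OBYB B=RBWB
After move 3 (F): F=GGYO U=WGWW R=RYGR D=RYYB L=OOOB
Query: L face = OOOB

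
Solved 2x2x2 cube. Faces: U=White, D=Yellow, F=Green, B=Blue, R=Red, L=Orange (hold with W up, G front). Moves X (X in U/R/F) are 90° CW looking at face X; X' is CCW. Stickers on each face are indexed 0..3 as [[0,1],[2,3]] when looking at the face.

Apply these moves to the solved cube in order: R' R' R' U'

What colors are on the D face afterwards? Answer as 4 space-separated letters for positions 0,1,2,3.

Answer: Y B Y B

Derivation:
After move 1 (R'): R=RRRR U=WBWB F=GWGW D=YGYG B=YBYB
After move 2 (R'): R=RRRR U=WYWY F=GBGB D=YWYW B=GBGB
After move 3 (R'): R=RRRR U=WGWG F=GYGY D=YBYB B=WBWB
After move 4 (U'): U=GGWW F=OOGY R=GYRR B=RRWB L=WBOO
Query: D face = YBYB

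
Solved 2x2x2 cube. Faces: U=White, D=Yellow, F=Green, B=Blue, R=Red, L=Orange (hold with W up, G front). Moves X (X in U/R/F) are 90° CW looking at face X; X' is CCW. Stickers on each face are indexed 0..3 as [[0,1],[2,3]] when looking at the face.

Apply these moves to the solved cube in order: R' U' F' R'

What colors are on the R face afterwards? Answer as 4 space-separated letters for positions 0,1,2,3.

Answer: W R G Y

Derivation:
After move 1 (R'): R=RRRR U=WBWB F=GWGW D=YGYG B=YBYB
After move 2 (U'): U=BBWW F=OOGW R=GWRR B=RRYB L=YBOO
After move 3 (F'): F=OWOG U=BBGR R=GWYR D=BOYG L=YWOW
After move 4 (R'): R=WRGY U=BYGR F=OBOR D=BWYG B=GROB
Query: R face = WRGY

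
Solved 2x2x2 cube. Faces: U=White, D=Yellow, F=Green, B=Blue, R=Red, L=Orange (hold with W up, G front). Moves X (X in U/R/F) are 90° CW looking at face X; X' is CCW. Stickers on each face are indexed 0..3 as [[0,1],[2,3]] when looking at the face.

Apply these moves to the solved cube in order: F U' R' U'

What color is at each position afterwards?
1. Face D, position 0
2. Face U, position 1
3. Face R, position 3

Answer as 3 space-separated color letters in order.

Answer: R W W

Derivation:
After move 1 (F): F=GGGG U=WWOO R=WRWR D=RRYY L=OYOY
After move 2 (U'): U=WOWO F=OYGG R=GGWR B=WRBB L=BBOY
After move 3 (R'): R=GRGW U=WBWW F=OOGO D=RYYG B=YRRB
After move 4 (U'): U=BWWW F=BBGO R=OOGW B=GRRB L=YROY
Query 1: D[0] = R
Query 2: U[1] = W
Query 3: R[3] = W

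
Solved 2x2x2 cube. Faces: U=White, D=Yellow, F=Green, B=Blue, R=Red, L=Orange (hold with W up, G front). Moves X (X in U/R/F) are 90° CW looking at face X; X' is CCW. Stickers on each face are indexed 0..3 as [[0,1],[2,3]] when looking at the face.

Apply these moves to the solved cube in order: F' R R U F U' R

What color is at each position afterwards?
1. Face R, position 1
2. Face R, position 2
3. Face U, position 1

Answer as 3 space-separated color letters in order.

Answer: G Y O

Derivation:
After move 1 (F'): F=GGGG U=WWRR R=YRYR D=OOYY L=OWOW
After move 2 (R): R=YYRR U=WGRG F=GOGY D=OBYB B=RBWB
After move 3 (R): R=RYRY U=WORY F=GBGB D=OWYR B=GBGB
After move 4 (U): U=RWYO F=RYGB R=GBRY B=OWGB L=GBOW
After move 5 (F): F=GRBY U=RWWB R=YBOY D=RGYR L=GOOW
After move 6 (U'): U=WBRW F=GOBY R=GROY B=YBGB L=OWOW
After move 7 (R): R=OGYR U=WORY F=GGBR D=RGYY B=WBBB
Query 1: R[1] = G
Query 2: R[2] = Y
Query 3: U[1] = O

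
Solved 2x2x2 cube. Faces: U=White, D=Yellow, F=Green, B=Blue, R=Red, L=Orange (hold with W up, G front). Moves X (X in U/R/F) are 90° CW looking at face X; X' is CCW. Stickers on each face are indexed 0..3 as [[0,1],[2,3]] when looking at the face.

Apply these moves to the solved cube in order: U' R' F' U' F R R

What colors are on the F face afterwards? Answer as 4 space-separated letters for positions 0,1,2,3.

Answer: O Y G O

Derivation:
After move 1 (U'): U=WWWW F=OOGG R=GGRR B=RRBB L=BBOO
After move 2 (R'): R=GRGR U=WBWR F=OWGW D=YOYG B=YRYB
After move 3 (F'): F=WWOG U=WBGG R=ORYR D=BOYG L=BROW
After move 4 (U'): U=BGWG F=BROG R=WWYR B=ORYB L=YROW
After move 5 (F): F=OBGR U=BGWR R=WWGR D=YWYG L=YBOO
After move 6 (R): R=GWRW U=BBWR F=OWGG D=YYYO B=RRGB
After move 7 (R): R=RGWW U=BWWG F=OYGO D=YGYR B=RRBB
Query: F face = OYGO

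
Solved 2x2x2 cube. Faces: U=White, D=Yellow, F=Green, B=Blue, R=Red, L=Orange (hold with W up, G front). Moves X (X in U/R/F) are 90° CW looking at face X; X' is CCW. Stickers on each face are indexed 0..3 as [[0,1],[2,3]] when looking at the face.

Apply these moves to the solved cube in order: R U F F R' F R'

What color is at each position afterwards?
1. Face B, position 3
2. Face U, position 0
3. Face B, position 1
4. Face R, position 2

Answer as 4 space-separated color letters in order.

After move 1 (R): R=RRRR U=WGWG F=GYGY D=YBYB B=WBWB
After move 2 (U): U=WWGG F=RRGY R=WBRR B=OOWB L=GYOO
After move 3 (F): F=GRYR U=WWOY R=GBGR D=RWYB L=GYOB
After move 4 (F): F=YGRR U=WWBY R=OBYR D=GGYB L=GROW
After move 5 (R'): R=BROY U=WWBO F=YWRY D=GGYR B=BOGB
After move 6 (F): F=RYYW U=WWWR R=BROY D=OBYR L=GGOG
After move 7 (R'): R=RYBO U=WGWB F=RWYR D=OYYW B=ROBB
Query 1: B[3] = B
Query 2: U[0] = W
Query 3: B[1] = O
Query 4: R[2] = B

Answer: B W O B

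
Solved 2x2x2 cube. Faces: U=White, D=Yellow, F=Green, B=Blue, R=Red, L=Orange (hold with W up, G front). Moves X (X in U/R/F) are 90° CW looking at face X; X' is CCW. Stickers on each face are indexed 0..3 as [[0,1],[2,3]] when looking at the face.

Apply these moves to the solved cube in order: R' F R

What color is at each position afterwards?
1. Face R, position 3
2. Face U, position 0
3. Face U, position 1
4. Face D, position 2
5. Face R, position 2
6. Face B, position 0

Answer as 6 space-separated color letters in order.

Answer: R W G Y R O

Derivation:
After move 1 (R'): R=RRRR U=WBWB F=GWGW D=YGYG B=YBYB
After move 2 (F): F=GGWW U=WBOO R=WRBR D=RRYG L=OYOG
After move 3 (R): R=BWRR U=WGOW F=GRWG D=RYYY B=OBBB
Query 1: R[3] = R
Query 2: U[0] = W
Query 3: U[1] = G
Query 4: D[2] = Y
Query 5: R[2] = R
Query 6: B[0] = O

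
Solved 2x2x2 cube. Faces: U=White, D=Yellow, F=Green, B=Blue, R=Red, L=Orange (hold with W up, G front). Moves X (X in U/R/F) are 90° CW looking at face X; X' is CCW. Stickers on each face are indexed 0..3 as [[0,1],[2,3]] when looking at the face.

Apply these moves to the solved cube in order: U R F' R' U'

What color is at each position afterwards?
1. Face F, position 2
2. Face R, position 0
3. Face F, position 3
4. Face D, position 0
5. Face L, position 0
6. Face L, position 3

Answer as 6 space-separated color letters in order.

Answer: R Y R G O W

Derivation:
After move 1 (U): U=WWWW F=RRGG R=BBRR B=OOBB L=GGOO
After move 2 (R): R=RBRB U=WRWG F=RYGY D=YBYO B=WOWB
After move 3 (F'): F=YYRG U=WRRR R=BBYB D=GOYO L=GGOW
After move 4 (R'): R=BBBY U=WWRW F=YRRR D=GYYG B=OOOB
After move 5 (U'): U=WWWR F=GGRR R=YRBY B=BBOB L=OOOW
Query 1: F[2] = R
Query 2: R[0] = Y
Query 3: F[3] = R
Query 4: D[0] = G
Query 5: L[0] = O
Query 6: L[3] = W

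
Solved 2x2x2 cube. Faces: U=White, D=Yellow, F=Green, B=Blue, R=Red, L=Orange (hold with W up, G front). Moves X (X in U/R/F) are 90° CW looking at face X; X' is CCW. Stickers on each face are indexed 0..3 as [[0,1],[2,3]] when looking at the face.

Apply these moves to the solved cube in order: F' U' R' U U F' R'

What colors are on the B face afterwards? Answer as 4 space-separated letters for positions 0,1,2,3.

After move 1 (F'): F=GGGG U=WWRR R=YRYR D=OOYY L=OWOW
After move 2 (U'): U=WRWR F=OWGG R=GGYR B=YRBB L=BBOW
After move 3 (R'): R=GRGY U=WBWY F=ORGR D=OWYG B=YROB
After move 4 (U): U=WWYB F=GRGR R=YRGY B=BBOB L=OROW
After move 5 (U): U=YWBW F=YRGR R=BBGY B=OROB L=GROW
After move 6 (F'): F=RRYG U=YWBG R=WBOY D=RWYG L=GWOB
After move 7 (R'): R=BYWO U=YOBO F=RWYG D=RRYG B=GRWB
Query: B face = GRWB

Answer: G R W B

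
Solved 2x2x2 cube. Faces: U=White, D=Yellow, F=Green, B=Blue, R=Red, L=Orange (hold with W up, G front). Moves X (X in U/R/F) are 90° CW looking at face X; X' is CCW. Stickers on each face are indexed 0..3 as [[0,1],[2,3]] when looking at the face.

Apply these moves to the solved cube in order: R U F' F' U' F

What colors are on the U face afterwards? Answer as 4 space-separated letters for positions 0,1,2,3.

After move 1 (R): R=RRRR U=WGWG F=GYGY D=YBYB B=WBWB
After move 2 (U): U=WWGG F=RRGY R=WBRR B=OOWB L=GYOO
After move 3 (F'): F=RYRG U=WWWR R=BBYR D=YOYB L=GGOG
After move 4 (F'): F=YGRR U=WWBY R=OBYR D=GGYB L=GROW
After move 5 (U'): U=WYWB F=GRRR R=YGYR B=OBWB L=OOOW
After move 6 (F): F=RGRR U=WYWO R=WGBR D=YYYB L=OGOG
Query: U face = WYWO

Answer: W Y W O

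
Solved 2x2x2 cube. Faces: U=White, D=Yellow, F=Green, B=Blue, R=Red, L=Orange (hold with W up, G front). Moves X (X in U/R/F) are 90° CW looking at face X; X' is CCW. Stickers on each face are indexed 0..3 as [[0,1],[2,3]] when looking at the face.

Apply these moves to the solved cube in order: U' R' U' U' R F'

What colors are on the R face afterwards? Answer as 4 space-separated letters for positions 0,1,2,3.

Answer: Y B Y B

Derivation:
After move 1 (U'): U=WWWW F=OOGG R=GGRR B=RRBB L=BBOO
After move 2 (R'): R=GRGR U=WBWR F=OWGW D=YOYG B=YRYB
After move 3 (U'): U=BRWW F=BBGW R=OWGR B=GRYB L=YROO
After move 4 (U'): U=RWBW F=YRGW R=BBGR B=OWYB L=GROO
After move 5 (R): R=GBRB U=RRBW F=YOGG D=YYYO B=WWWB
After move 6 (F'): F=OGYG U=RRGR R=YBYB D=ROYO L=GWOB
Query: R face = YBYB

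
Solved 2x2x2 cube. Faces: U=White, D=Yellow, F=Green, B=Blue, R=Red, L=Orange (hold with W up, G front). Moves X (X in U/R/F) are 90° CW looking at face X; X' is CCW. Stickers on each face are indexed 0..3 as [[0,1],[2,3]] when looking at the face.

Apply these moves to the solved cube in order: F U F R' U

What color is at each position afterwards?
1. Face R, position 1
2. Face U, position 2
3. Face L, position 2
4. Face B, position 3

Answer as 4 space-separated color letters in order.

Answer: Y O O B

Derivation:
After move 1 (F): F=GGGG U=WWOO R=WRWR D=RRYY L=OYOY
After move 2 (U): U=OWOW F=WRGG R=BBWR B=OYBB L=GGOY
After move 3 (F): F=GWGR U=OWYG R=OBWR D=WBYY L=GROR
After move 4 (R'): R=BROW U=OBYO F=GWGG D=WWYR B=YYBB
After move 5 (U): U=YOOB F=BRGG R=YYOW B=GRBB L=GWOR
Query 1: R[1] = Y
Query 2: U[2] = O
Query 3: L[2] = O
Query 4: B[3] = B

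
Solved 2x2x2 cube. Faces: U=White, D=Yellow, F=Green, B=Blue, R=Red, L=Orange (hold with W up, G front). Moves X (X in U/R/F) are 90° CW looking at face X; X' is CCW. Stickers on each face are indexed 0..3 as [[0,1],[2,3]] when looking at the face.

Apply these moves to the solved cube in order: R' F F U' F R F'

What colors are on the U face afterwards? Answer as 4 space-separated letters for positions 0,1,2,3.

After move 1 (R'): R=RRRR U=WBWB F=GWGW D=YGYG B=YBYB
After move 2 (F): F=GGWW U=WBOO R=WRBR D=RRYG L=OYOG
After move 3 (F): F=WGWG U=WBGY R=OROR D=BWYG L=OROR
After move 4 (U'): U=BYWG F=ORWG R=WGOR B=ORYB L=YBOR
After move 5 (F): F=WOGR U=BYRB R=WGGR D=OWYG L=YBOW
After move 6 (R): R=GWRG U=BORR F=WWGG D=OYYO B=BRYB
After move 7 (F'): F=WGWG U=BOGR R=YWOG D=BWYO L=YROR
Query: U face = BOGR

Answer: B O G R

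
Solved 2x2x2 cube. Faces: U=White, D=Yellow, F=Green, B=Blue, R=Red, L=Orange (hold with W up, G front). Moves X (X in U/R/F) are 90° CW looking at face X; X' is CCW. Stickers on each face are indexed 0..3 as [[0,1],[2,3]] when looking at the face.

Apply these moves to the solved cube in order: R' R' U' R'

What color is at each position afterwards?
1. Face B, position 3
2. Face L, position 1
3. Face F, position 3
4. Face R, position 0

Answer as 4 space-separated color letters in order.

Answer: B B W B

Derivation:
After move 1 (R'): R=RRRR U=WBWB F=GWGW D=YGYG B=YBYB
After move 2 (R'): R=RRRR U=WYWY F=GBGB D=YWYW B=GBGB
After move 3 (U'): U=YYWW F=OOGB R=GBRR B=RRGB L=GBOO
After move 4 (R'): R=BRGR U=YGWR F=OYGW D=YOYB B=WRWB
Query 1: B[3] = B
Query 2: L[1] = B
Query 3: F[3] = W
Query 4: R[0] = B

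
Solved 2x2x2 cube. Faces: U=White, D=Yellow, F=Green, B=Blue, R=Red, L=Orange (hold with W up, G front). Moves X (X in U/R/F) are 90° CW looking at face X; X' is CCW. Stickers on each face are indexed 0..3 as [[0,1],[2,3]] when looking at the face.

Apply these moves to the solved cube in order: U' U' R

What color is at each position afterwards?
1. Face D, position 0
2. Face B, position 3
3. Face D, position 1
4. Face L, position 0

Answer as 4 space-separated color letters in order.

Answer: Y B B R

Derivation:
After move 1 (U'): U=WWWW F=OOGG R=GGRR B=RRBB L=BBOO
After move 2 (U'): U=WWWW F=BBGG R=OORR B=GGBB L=RROO
After move 3 (R): R=RORO U=WBWG F=BYGY D=YBYG B=WGWB
Query 1: D[0] = Y
Query 2: B[3] = B
Query 3: D[1] = B
Query 4: L[0] = R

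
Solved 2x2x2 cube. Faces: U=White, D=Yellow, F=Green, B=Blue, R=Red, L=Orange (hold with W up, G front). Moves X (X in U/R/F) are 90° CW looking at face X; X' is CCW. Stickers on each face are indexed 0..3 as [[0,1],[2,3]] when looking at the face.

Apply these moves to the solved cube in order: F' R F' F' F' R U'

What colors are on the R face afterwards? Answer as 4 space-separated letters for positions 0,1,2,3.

Answer: G Y R Y

Derivation:
After move 1 (F'): F=GGGG U=WWRR R=YRYR D=OOYY L=OWOW
After move 2 (R): R=YYRR U=WGRG F=GOGY D=OBYB B=RBWB
After move 3 (F'): F=OYGG U=WGYR R=BYOR D=WWYB L=OGOR
After move 4 (F'): F=YGOG U=WGBO R=WYWR D=GRYB L=OROY
After move 5 (F'): F=GGYO U=WGWW R=RYGR D=RYYB L=OOOB
After move 6 (R): R=GRRY U=WGWO F=GYYB D=RWYR B=WBGB
After move 7 (U'): U=GOWW F=OOYB R=GYRY B=GRGB L=WBOB
Query: R face = GYRY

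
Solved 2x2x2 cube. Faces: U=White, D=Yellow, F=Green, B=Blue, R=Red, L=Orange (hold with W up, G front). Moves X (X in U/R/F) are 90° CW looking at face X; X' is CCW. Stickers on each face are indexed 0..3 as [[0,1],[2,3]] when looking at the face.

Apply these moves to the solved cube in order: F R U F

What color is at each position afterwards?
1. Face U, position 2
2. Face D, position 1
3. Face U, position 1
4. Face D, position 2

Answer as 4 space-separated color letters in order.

After move 1 (F): F=GGGG U=WWOO R=WRWR D=RRYY L=OYOY
After move 2 (R): R=WWRR U=WGOG F=GRGY D=RBYB B=OBWB
After move 3 (U): U=OWGG F=WWGY R=OBRR B=OYWB L=GROY
After move 4 (F): F=GWYW U=OWYR R=GBGR D=ROYB L=GROB
Query 1: U[2] = Y
Query 2: D[1] = O
Query 3: U[1] = W
Query 4: D[2] = Y

Answer: Y O W Y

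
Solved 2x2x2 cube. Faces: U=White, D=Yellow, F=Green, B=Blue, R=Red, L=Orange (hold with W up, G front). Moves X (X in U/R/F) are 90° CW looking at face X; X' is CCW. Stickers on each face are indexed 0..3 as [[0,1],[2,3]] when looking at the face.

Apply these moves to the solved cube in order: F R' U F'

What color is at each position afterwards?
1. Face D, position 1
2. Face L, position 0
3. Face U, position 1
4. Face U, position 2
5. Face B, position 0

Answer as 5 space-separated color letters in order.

After move 1 (F): F=GGGG U=WWOO R=WRWR D=RRYY L=OYOY
After move 2 (R'): R=RRWW U=WBOB F=GWGO D=RGYG B=YBRB
After move 3 (U): U=OWBB F=RRGO R=YBWW B=OYRB L=GWOY
After move 4 (F'): F=RORG U=OWYW R=GBRW D=WYYG L=GBOB
Query 1: D[1] = Y
Query 2: L[0] = G
Query 3: U[1] = W
Query 4: U[2] = Y
Query 5: B[0] = O

Answer: Y G W Y O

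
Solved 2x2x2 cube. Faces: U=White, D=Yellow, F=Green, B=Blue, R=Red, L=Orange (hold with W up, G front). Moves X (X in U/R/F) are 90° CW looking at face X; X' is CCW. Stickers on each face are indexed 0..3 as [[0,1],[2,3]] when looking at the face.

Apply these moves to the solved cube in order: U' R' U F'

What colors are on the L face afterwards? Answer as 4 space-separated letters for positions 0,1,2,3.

After move 1 (U'): U=WWWW F=OOGG R=GGRR B=RRBB L=BBOO
After move 2 (R'): R=GRGR U=WBWR F=OWGW D=YOYG B=YRYB
After move 3 (U): U=WWRB F=GRGW R=YRGR B=BBYB L=OWOO
After move 4 (F'): F=RWGG U=WWYG R=ORYR D=WOYG L=OBOR
Query: L face = OBOR

Answer: O B O R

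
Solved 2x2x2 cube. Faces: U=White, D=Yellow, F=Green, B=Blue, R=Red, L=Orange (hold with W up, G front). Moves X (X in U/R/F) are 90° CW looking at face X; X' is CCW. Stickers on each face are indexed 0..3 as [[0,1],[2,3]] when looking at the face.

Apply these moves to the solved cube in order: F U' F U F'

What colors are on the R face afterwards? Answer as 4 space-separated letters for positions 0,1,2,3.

After move 1 (F): F=GGGG U=WWOO R=WRWR D=RRYY L=OYOY
After move 2 (U'): U=WOWO F=OYGG R=GGWR B=WRBB L=BBOY
After move 3 (F): F=GOGY U=WOYB R=WGOR D=WGYY L=BROR
After move 4 (U): U=YWBO F=WGGY R=WROR B=BRBB L=GOOR
After move 5 (F'): F=GYWG U=YWWO R=GRWR D=ORYY L=GOOB
Query: R face = GRWR

Answer: G R W R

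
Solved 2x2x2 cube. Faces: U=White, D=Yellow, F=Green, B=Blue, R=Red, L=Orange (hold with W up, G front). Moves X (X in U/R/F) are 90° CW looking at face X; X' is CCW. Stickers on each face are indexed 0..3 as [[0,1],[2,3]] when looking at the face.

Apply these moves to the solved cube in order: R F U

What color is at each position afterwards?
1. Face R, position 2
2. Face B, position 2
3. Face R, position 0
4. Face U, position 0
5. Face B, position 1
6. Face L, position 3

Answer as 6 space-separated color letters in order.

Answer: G W W O Y B

Derivation:
After move 1 (R): R=RRRR U=WGWG F=GYGY D=YBYB B=WBWB
After move 2 (F): F=GGYY U=WGOO R=WRGR D=RRYB L=OYOB
After move 3 (U): U=OWOG F=WRYY R=WBGR B=OYWB L=GGOB
Query 1: R[2] = G
Query 2: B[2] = W
Query 3: R[0] = W
Query 4: U[0] = O
Query 5: B[1] = Y
Query 6: L[3] = B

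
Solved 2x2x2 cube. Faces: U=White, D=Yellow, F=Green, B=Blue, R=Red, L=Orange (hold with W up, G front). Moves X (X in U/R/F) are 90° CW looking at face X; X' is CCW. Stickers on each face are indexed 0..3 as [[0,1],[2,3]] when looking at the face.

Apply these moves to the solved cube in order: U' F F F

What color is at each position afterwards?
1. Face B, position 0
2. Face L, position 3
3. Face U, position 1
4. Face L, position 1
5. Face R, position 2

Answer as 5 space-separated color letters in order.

After move 1 (U'): U=WWWW F=OOGG R=GGRR B=RRBB L=BBOO
After move 2 (F): F=GOGO U=WWOB R=WGWR D=RGYY L=BYOY
After move 3 (F): F=GGOO U=WWYY R=OGBR D=WWYY L=BROG
After move 4 (F): F=OGOG U=WWGR R=YGYR D=BOYY L=BWOW
Query 1: B[0] = R
Query 2: L[3] = W
Query 3: U[1] = W
Query 4: L[1] = W
Query 5: R[2] = Y

Answer: R W W W Y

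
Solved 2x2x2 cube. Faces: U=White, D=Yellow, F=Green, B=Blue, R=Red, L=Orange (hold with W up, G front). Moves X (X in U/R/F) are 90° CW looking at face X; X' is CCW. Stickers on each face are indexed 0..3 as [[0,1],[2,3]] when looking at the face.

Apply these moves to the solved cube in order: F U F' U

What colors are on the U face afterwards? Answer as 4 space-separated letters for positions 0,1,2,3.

Answer: B O W W

Derivation:
After move 1 (F): F=GGGG U=WWOO R=WRWR D=RRYY L=OYOY
After move 2 (U): U=OWOW F=WRGG R=BBWR B=OYBB L=GGOY
After move 3 (F'): F=RGWG U=OWBW R=RBRR D=GYYY L=GWOO
After move 4 (U): U=BOWW F=RBWG R=OYRR B=GWBB L=RGOO
Query: U face = BOWW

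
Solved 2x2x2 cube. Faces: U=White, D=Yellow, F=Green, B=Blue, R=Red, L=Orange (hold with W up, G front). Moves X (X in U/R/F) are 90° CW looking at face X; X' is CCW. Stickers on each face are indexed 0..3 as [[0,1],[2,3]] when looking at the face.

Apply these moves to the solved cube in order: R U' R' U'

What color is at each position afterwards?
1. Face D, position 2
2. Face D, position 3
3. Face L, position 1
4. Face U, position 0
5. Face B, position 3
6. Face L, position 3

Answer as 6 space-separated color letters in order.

Answer: Y Y R W B O

Derivation:
After move 1 (R): R=RRRR U=WGWG F=GYGY D=YBYB B=WBWB
After move 2 (U'): U=GGWW F=OOGY R=GYRR B=RRWB L=WBOO
After move 3 (R'): R=YRGR U=GWWR F=OGGW D=YOYY B=BRBB
After move 4 (U'): U=WRGW F=WBGW R=OGGR B=YRBB L=BROO
Query 1: D[2] = Y
Query 2: D[3] = Y
Query 3: L[1] = R
Query 4: U[0] = W
Query 5: B[3] = B
Query 6: L[3] = O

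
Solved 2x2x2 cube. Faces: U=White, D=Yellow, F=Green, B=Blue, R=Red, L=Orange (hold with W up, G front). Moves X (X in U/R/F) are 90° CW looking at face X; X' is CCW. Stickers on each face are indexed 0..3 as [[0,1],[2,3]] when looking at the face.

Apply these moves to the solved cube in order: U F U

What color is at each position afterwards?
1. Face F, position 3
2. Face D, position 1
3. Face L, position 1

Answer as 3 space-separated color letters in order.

After move 1 (U): U=WWWW F=RRGG R=BBRR B=OOBB L=GGOO
After move 2 (F): F=GRGR U=WWOG R=WBWR D=RBYY L=GYOY
After move 3 (U): U=OWGW F=WBGR R=OOWR B=GYBB L=GROY
Query 1: F[3] = R
Query 2: D[1] = B
Query 3: L[1] = R

Answer: R B R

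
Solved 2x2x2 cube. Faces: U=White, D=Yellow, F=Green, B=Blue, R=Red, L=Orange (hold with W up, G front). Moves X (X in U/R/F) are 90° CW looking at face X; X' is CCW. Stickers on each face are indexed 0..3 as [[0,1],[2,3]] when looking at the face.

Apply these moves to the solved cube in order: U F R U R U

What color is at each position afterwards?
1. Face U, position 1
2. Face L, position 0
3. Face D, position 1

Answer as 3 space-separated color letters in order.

After move 1 (U): U=WWWW F=RRGG R=BBRR B=OOBB L=GGOO
After move 2 (F): F=GRGR U=WWOG R=WBWR D=RBYY L=GYOY
After move 3 (R): R=WWRB U=WROR F=GBGY D=RBYO B=GOWB
After move 4 (U): U=OWRR F=WWGY R=GORB B=GYWB L=GBOY
After move 5 (R): R=RGBO U=OWRY F=WBGO D=RWYG B=RYWB
After move 6 (U): U=ROYW F=RGGO R=RYBO B=GBWB L=WBOY
Query 1: U[1] = O
Query 2: L[0] = W
Query 3: D[1] = W

Answer: O W W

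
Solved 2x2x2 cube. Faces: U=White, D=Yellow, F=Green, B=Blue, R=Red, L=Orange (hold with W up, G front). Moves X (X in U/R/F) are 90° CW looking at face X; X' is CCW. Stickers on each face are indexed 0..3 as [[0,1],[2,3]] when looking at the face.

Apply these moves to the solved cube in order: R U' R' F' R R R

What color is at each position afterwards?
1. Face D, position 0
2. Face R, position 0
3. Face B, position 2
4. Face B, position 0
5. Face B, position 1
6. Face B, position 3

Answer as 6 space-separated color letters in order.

Answer: B R O Y R B

Derivation:
After move 1 (R): R=RRRR U=WGWG F=GYGY D=YBYB B=WBWB
After move 2 (U'): U=GGWW F=OOGY R=GYRR B=RRWB L=WBOO
After move 3 (R'): R=YRGR U=GWWR F=OGGW D=YOYY B=BRBB
After move 4 (F'): F=GWOG U=GWYG R=ORYR D=BOYY L=WROW
After move 5 (R): R=YORR U=GWYG F=GOOY D=BBYB B=GRWB
After move 6 (R): R=RYRO U=GOYY F=GBOB D=BWYG B=GRWB
After move 7 (R): R=RROY U=GBYB F=GWOG D=BWYG B=YROB
Query 1: D[0] = B
Query 2: R[0] = R
Query 3: B[2] = O
Query 4: B[0] = Y
Query 5: B[1] = R
Query 6: B[3] = B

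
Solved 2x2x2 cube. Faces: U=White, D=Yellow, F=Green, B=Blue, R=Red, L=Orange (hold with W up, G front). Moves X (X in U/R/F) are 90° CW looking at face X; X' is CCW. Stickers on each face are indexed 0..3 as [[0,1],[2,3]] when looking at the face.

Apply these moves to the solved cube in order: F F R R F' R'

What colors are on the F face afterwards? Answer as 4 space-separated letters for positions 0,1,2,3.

After move 1 (F): F=GGGG U=WWOO R=WRWR D=RRYY L=OYOY
After move 2 (F): F=GGGG U=WWYY R=OROR D=WWYY L=OROR
After move 3 (R): R=OORR U=WGYG F=GWGY D=WBYB B=YBWB
After move 4 (R): R=RORO U=WWYY F=GBGB D=WWYY B=GBGB
After move 5 (F'): F=BBGG U=WWRR R=WOWO D=RRYY L=OYOY
After move 6 (R'): R=OOWW U=WGRG F=BWGR D=RBYG B=YBRB
Query: F face = BWGR

Answer: B W G R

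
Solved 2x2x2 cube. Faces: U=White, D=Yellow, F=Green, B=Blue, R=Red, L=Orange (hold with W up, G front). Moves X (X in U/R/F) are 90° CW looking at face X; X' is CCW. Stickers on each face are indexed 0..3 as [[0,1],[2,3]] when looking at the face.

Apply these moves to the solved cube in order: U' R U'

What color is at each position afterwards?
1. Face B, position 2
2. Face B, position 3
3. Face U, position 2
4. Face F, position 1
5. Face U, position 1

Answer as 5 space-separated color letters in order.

Answer: W B W B G

Derivation:
After move 1 (U'): U=WWWW F=OOGG R=GGRR B=RRBB L=BBOO
After move 2 (R): R=RGRG U=WOWG F=OYGY D=YBYR B=WRWB
After move 3 (U'): U=OGWW F=BBGY R=OYRG B=RGWB L=WROO
Query 1: B[2] = W
Query 2: B[3] = B
Query 3: U[2] = W
Query 4: F[1] = B
Query 5: U[1] = G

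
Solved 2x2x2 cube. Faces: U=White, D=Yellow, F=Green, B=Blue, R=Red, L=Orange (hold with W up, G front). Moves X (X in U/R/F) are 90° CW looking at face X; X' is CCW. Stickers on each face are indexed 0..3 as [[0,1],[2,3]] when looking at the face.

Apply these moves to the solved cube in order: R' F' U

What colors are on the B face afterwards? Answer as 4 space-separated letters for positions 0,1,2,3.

Answer: O B Y B

Derivation:
After move 1 (R'): R=RRRR U=WBWB F=GWGW D=YGYG B=YBYB
After move 2 (F'): F=WWGG U=WBRR R=GRYR D=OOYG L=OBOW
After move 3 (U): U=RWRB F=GRGG R=YBYR B=OBYB L=WWOW
Query: B face = OBYB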